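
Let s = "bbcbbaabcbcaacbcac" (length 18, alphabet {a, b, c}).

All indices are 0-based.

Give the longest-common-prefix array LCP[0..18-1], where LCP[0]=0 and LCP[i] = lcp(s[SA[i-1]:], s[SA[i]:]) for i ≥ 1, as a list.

[0, 2, 1, 1, 2, 0, 1, 2, 1, 3, 2, 3, 0, 1, 2, 1, 2, 4]

sorted suffixes:
  #0 SA[0]=5  'aabcbcaacbcac'
  #1 SA[1]=11  'aacbcac'
  #2 SA[2]=6  'abcbcaacbcac'
  #3 SA[3]=16  'ac'
  #4 SA[4]=12  'acbcac'
  #5 SA[5]=4  'baabcbcaacbcac'
  #6 SA[6]=3  'bbaabcbcaacbcac'
  #7 SA[7]=0  'bbcbbaabcbcaacbcac'
  #8 SA[8]=9  'bcaacbcac'
  #9 SA[9]=14  'bcac'
  #10 SA[10]=1  'bcbbaabcbcaacbcac'
  #11 SA[11]=7  'bcbcaacbcac'
  #12 SA[12]=17  'c'
  #13 SA[13]=10  'caacbcac'
  #14 SA[14]=15  'cac'
  #15 SA[15]=2  'cbbaabcbcaacbcac'
  #16 SA[16]=8  'cbcaacbcac'
  #17 SA[17]=13  'cbcac'

SA = [5, 11, 6, 16, 12, 4, 3, 0, 9, 14, 1, 7, 17, 10, 15, 2, 8, 13]
[i] adj suffixes → lcp
  [1] 5/11 → 2 ('aa')
  [2] 11/6 → 1 ('a')
  [3] 6/16 → 1 ('a')
  [4] 16/12 → 2 ('ac')
  [5] 12/4 → 0 ('')
  [6] 4/3 → 1 ('b')
  [7] 3/0 → 2 ('bb')
  [8] 0/9 → 1 ('b')
  [9] 9/14 → 3 ('bca')
  [10] 14/1 → 2 ('bc')
  [11] 1/7 → 3 ('bcb')
  [12] 7/17 → 0 ('')
  [13] 17/10 → 1 ('c')
  [14] 10/15 → 2 ('ca')
  [15] 15/2 → 1 ('c')
  [16] 2/8 → 2 ('cb')
  [17] 8/13 → 4 ('cbca')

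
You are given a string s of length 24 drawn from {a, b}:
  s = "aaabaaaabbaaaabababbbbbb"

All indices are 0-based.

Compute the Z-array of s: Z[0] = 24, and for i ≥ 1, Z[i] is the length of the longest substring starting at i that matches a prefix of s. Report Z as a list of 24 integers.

[24, 2, 1, 0, 3, 4, 2, 1, 0, 0, 3, 5, 2, 1, 0, 1, 0, 1, 0, 0, 0, 0, 0, 0]

Z[0]=24
i=1: outside box; Z[1]=2 extend→box=[1,3)
i=2: min(r-i=1, Z[1]=2)=1; Z[2]=1
i=3: outside box; Z[3]=0
i=4: outside box; Z[4]=3 extend→box=[4,7)
i=5: min(r-i=2, Z[1]=2)=2; Z[5]=4 extend→box=[5,9)
i=6: min(r-i=3, Z[1]=2)=2; Z[6]=2
i=7: min(r-i=2, Z[2]=1)=1; Z[7]=1
i=8: min(r-i=1, Z[3]=0)=0; Z[8]=0
i=9: outside box; Z[9]=0
i=10: outside box; Z[10]=3 extend→box=[10,13)
i=11: min(r-i=2, Z[1]=2)=2; Z[11]=5 extend→box=[11,16)
i=12: min(r-i=4, Z[1]=2)=2; Z[12]=2
i=13: min(r-i=3, Z[2]=1)=1; Z[13]=1
i=14: min(r-i=2, Z[3]=0)=0; Z[14]=0
i=15: min(r-i=1, Z[4]=3)=1; Z[15]=1
i=16: outside box; Z[16]=0
i=17: outside box; Z[17]=1 extend→box=[17,18)
i=18: outside box; Z[18]=0
i=19: outside box; Z[19]=0
i=20: outside box; Z[20]=0
i=21: outside box; Z[21]=0
i=22: outside box; Z[22]=0
i=23: outside box; Z[23]=0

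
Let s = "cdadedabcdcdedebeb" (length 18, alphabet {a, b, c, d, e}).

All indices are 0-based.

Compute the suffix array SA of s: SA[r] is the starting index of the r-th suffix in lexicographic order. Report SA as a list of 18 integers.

rank→(start, suffix):
  0 → (6, 'abcdcdedebeb')
  1 → (2, 'adedabcdcdedebeb')
  2 → (17, 'b')
  3 → (7, 'bcdcdedebeb')
  4 → (15, 'beb')
  5 → (0, 'cdadedabcdcdedebeb')
  6 → (8, 'cdcdedebeb')
  7 → (10, 'cdedebeb')
  8 → (5, 'dabcdcdedebeb')
  9 → (1, 'dadedabcdcdedebeb')
  10 → (9, 'dcdedebeb')
  11 → (13, 'debeb')
  12 → (3, 'dedabcdcdedebeb')
  13 → (11, 'dedebeb')
  14 → (16, 'eb')
  15 → (14, 'ebeb')
  16 → (4, 'edabcdcdedebeb')
  17 → (12, 'edebeb')

[6, 2, 17, 7, 15, 0, 8, 10, 5, 1, 9, 13, 3, 11, 16, 14, 4, 12]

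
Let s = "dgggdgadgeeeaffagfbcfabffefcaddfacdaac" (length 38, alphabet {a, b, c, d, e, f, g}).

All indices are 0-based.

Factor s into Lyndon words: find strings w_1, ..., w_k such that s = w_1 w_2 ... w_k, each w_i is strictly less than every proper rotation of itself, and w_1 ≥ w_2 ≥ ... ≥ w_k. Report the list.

emit factor 1: 'dggg' (i=0, period=4)
emit factor 2: 'dg' (i=4, period=2)
emit factor 3: 'adgeeeaffagfbcf' (i=6, period=15)
emit factor 4: 'abffefcaddfacd' (i=21, period=14)
emit factor 5: 'aac' (i=35, period=3)

["dggg", "dg", "adgeeeaffagfbcf", "abffefcaddfacd", "aac"]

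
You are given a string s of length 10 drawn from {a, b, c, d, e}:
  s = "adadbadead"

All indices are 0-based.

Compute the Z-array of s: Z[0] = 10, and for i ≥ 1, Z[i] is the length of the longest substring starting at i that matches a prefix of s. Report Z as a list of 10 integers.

[10, 0, 2, 0, 0, 2, 0, 0, 2, 0]

Z[0]=10
i=1: i≥r, start 0; Z[1]=0
i=2: i≥r, start 0; Z[2]=2 extend→box=[2,4)
i=3: min(r-i=1, Z[1]=0)=0; Z[3]=0
i=4: i≥r, start 0; Z[4]=0
i=5: i≥r, start 0; Z[5]=2 extend→box=[5,7)
i=6: min(r-i=1, Z[1]=0)=0; Z[6]=0
i=7: i≥r, start 0; Z[7]=0
i=8: i≥r, start 0; Z[8]=2 extend→box=[8,10)
i=9: min(r-i=1, Z[1]=0)=0; Z[9]=0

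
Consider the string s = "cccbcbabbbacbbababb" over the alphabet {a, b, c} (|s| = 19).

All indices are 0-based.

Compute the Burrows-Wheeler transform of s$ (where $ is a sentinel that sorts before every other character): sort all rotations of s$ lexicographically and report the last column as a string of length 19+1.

rank  rotation              last
    0  $cccbcbabbbacbbababb  b
    1  ababb$cccbcbabbbacbb  b
    2  abb$cccbcbabbbacbbab  b
    3  abbbacbbababb$cccbcb  b
    4  acbbababb$cccbcbabbb  b
    5  b$cccbcbabbbacbbabab  b
    6  bababb$cccbcbabbbacb  b
    7  babb$cccbcbabbbacbba  a
    8  babbbacbbababb$cccbc  c
    9  bacbbababb$cccbcbabb  b
   10  bb$cccbcbabbbacbbaba  a
   11  bbababb$cccbcbabbbac  c
   12  bbacbbababb$cccbcbab  b
   13  bbbacbbababb$cccbcba  a
   14  bcbabbbacbbababb$ccc  c
   15  cbabbbacbbababb$cccb  b
   16  cbbababb$cccbcbabbba  a
   17  cbcbabbbacbbababb$cc  c
   18  ccbcbabbbacbbababb$c  c
   19  cccbcbabbbacbbababb$  $

bbbbbbbacbacbacbacc$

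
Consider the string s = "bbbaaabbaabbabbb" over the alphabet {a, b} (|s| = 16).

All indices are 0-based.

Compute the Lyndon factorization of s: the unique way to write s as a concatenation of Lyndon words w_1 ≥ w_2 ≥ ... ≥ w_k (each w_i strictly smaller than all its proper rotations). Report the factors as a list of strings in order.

["b", "b", "b", "aaabbaabbabbb"]

emit factor 1: 'b' (i=0, period=1)
emit factor 2: 'b' (i=1, period=1)
emit factor 3: 'b' (i=2, period=1)
emit factor 4: 'aaabbaabbabbb' (i=3, period=13)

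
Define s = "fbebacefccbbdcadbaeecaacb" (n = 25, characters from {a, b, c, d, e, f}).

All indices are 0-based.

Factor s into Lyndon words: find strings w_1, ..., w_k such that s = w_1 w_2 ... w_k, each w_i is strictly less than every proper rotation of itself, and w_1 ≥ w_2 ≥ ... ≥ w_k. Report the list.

emit factor 1: 'f' (i=0, period=1)
emit factor 2: 'be' (i=1, period=2)
emit factor 3: 'b' (i=3, period=1)
emit factor 4: 'acefccbbdcadbaeec' (i=4, period=17)
emit factor 5: 'aacb' (i=21, period=4)

["f", "be", "b", "acefccbbdcadbaeec", "aacb"]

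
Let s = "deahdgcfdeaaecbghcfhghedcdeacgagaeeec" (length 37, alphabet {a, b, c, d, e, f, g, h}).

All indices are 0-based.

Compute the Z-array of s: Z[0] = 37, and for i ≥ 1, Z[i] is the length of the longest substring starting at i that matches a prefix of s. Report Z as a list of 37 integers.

Z[0]=37
i=1: outside box; Z[1]=0
i=2: outside box; Z[2]=0
i=3: outside box; Z[3]=0
i=4: outside box; Z[4]=1 extend→box=[4,5)
i=5: outside box; Z[5]=0
i=6: outside box; Z[6]=0
i=7: outside box; Z[7]=0
i=8: outside box; Z[8]=3 extend→box=[8,11)
i=9: min(r-i=2, Z[1]=0)=0; Z[9]=0
i=10: min(r-i=1, Z[2]=0)=0; Z[10]=0
i=11: outside box; Z[11]=0
i=12: outside box; Z[12]=0
i=13: outside box; Z[13]=0
i=14: outside box; Z[14]=0
i=15: outside box; Z[15]=0
i=16: outside box; Z[16]=0
i=17: outside box; Z[17]=0
i=18: outside box; Z[18]=0
i=19: outside box; Z[19]=0
i=20: outside box; Z[20]=0
i=21: outside box; Z[21]=0
i=22: outside box; Z[22]=0
i=23: outside box; Z[23]=1 extend→box=[23,24)
i=24: outside box; Z[24]=0
i=25: outside box; Z[25]=3 extend→box=[25,28)
i=26: min(r-i=2, Z[1]=0)=0; Z[26]=0
i=27: min(r-i=1, Z[2]=0)=0; Z[27]=0
i=28: outside box; Z[28]=0
i=29: outside box; Z[29]=0
i=30: outside box; Z[30]=0
i=31: outside box; Z[31]=0
i=32: outside box; Z[32]=0
i=33: outside box; Z[33]=0
i=34: outside box; Z[34]=0
i=35: outside box; Z[35]=0
i=36: outside box; Z[36]=0

[37, 0, 0, 0, 1, 0, 0, 0, 3, 0, 0, 0, 0, 0, 0, 0, 0, 0, 0, 0, 0, 0, 0, 1, 0, 3, 0, 0, 0, 0, 0, 0, 0, 0, 0, 0, 0]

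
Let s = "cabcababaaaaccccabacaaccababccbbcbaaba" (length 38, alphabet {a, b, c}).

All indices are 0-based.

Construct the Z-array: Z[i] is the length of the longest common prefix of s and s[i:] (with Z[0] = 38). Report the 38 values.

Z[0]=38
i=1: i≥r, start 0; Z[1]=0
i=2: i≥r, start 0; Z[2]=0
i=3: i≥r, start 0; Z[3]=3 scan→box=[3,6)
i=4: min(r-i=2, Z[1]=0)=0; Z[4]=0
i=5: min(r-i=1, Z[2]=0)=0; Z[5]=0
i=6: i≥r, start 0; Z[6]=0
i=7: i≥r, start 0; Z[7]=0
i=8: i≥r, start 0; Z[8]=0
i=9: i≥r, start 0; Z[9]=0
i=10: i≥r, start 0; Z[10]=0
i=11: i≥r, start 0; Z[11]=0
i=12: i≥r, start 0; Z[12]=1 scan→box=[12,13)
i=13: i≥r, start 0; Z[13]=1 scan→box=[13,14)
i=14: i≥r, start 0; Z[14]=1 scan→box=[14,15)
i=15: i≥r, start 0; Z[15]=3 scan→box=[15,18)
i=16: min(r-i=2, Z[1]=0)=0; Z[16]=0
i=17: min(r-i=1, Z[2]=0)=0; Z[17]=0
i=18: i≥r, start 0; Z[18]=0
i=19: i≥r, start 0; Z[19]=2 scan→box=[19,21)
i=20: min(r-i=1, Z[1]=0)=0; Z[20]=0
i=21: i≥r, start 0; Z[21]=0
i=22: i≥r, start 0; Z[22]=1 scan→box=[22,23)
i=23: i≥r, start 0; Z[23]=3 scan→box=[23,26)
i=24: min(r-i=2, Z[1]=0)=0; Z[24]=0
i=25: min(r-i=1, Z[2]=0)=0; Z[25]=0
i=26: i≥r, start 0; Z[26]=0
i=27: i≥r, start 0; Z[27]=0
i=28: i≥r, start 0; Z[28]=1 scan→box=[28,29)
i=29: i≥r, start 0; Z[29]=1 scan→box=[29,30)
i=30: i≥r, start 0; Z[30]=0
i=31: i≥r, start 0; Z[31]=0
i=32: i≥r, start 0; Z[32]=1 scan→box=[32,33)
i=33: i≥r, start 0; Z[33]=0
i=34: i≥r, start 0; Z[34]=0
i=35: i≥r, start 0; Z[35]=0
i=36: i≥r, start 0; Z[36]=0
i=37: i≥r, start 0; Z[37]=0

[38, 0, 0, 3, 0, 0, 0, 0, 0, 0, 0, 0, 1, 1, 1, 3, 0, 0, 0, 2, 0, 0, 1, 3, 0, 0, 0, 0, 1, 1, 0, 0, 1, 0, 0, 0, 0, 0]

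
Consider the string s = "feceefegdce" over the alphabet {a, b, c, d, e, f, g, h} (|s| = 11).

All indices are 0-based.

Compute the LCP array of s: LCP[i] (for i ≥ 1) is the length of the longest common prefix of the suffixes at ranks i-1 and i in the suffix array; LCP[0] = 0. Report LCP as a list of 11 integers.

[0, 2, 0, 0, 1, 1, 1, 1, 0, 2, 0]

rank→(start, suffix):
  0 → (9, 'ce')
  1 → (2, 'ceefegdce')
  2 → (8, 'dce')
  3 → (10, 'e')
  4 → (1, 'eceefegdce')
  5 → (3, 'eefegdce')
  6 → (4, 'efegdce')
  7 → (6, 'egdce')
  8 → (0, 'feceefegdce')
  9 → (5, 'fegdce')
  10 → (7, 'gdce')

SA = [9, 2, 8, 10, 1, 3, 4, 6, 0, 5, 7]
rank  pair      lcp
   1  s[9:],s[2:]  2  'ce'
   2  s[2:],s[8:]  0  ''
   3  s[8:],s[10:]  0  ''
   4  s[10:],s[1:]  1  'e'
   5  s[1:],s[3:]  1  'e'
   6  s[3:],s[4:]  1  'e'
   7  s[4:],s[6:]  1  'e'
   8  s[6:],s[0:]  0  ''
   9  s[0:],s[5:]  2  'fe'
  10  s[5:],s[7:]  0  ''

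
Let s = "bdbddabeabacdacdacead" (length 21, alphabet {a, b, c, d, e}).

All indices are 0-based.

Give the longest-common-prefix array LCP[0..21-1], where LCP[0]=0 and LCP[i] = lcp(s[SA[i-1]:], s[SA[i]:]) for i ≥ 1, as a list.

sorted suffixes:
  #0 SA[0]=8  'abacdacdacead'
  #1 SA[1]=5  'abeabacdacdacead'
  #2 SA[2]=10  'acdacdacead'
  #3 SA[3]=13  'acdacead'
  #4 SA[4]=16  'acead'
  #5 SA[5]=19  'ad'
  #6 SA[6]=9  'bacdacdacead'
  #7 SA[7]=0  'bdbddabeabacdacdacead'
  #8 SA[8]=2  'bddabeabacdacdacead'
  #9 SA[9]=6  'beabacdacdacead'
  #10 SA[10]=11  'cdacdacead'
  #11 SA[11]=14  'cdacead'
  #12 SA[12]=17  'cead'
  #13 SA[13]=20  'd'
  #14 SA[14]=4  'dabeabacdacdacead'
  #15 SA[15]=12  'dacdacead'
  #16 SA[16]=15  'dacead'
  #17 SA[17]=1  'dbddabeabacdacdacead'
  #18 SA[18]=3  'ddabeabacdacdacead'
  #19 SA[19]=7  'eabacdacdacead'
  #20 SA[20]=18  'ead'

SA = [8, 5, 10, 13, 16, 19, 9, 0, 2, 6, 11, 14, 17, 20, 4, 12, 15, 1, 3, 7, 18]
rank  pair      lcp
   1  s[8:],s[5:]  2  'ab'
   2  s[5:],s[10:]  1  'a'
   3  s[10:],s[13:]  5  'acdac'
   4  s[13:],s[16:]  2  'ac'
   5  s[16:],s[19:]  1  'a'
   6  s[19:],s[9:]  0  ''
   7  s[9:],s[0:]  1  'b'
   8  s[0:],s[2:]  2  'bd'
   9  s[2:],s[6:]  1  'b'
  10  s[6:],s[11:]  0  ''
  11  s[11:],s[14:]  4  'cdac'
  12  s[14:],s[17:]  1  'c'
  13  s[17:],s[20:]  0  ''
  14  s[20:],s[4:]  1  'd'
  15  s[4:],s[12:]  2  'da'
  16  s[12:],s[15:]  3  'dac'
  17  s[15:],s[1:]  1  'd'
  18  s[1:],s[3:]  1  'd'
  19  s[3:],s[7:]  0  ''
  20  s[7:],s[18:]  2  'ea'

[0, 2, 1, 5, 2, 1, 0, 1, 2, 1, 0, 4, 1, 0, 1, 2, 3, 1, 1, 0, 2]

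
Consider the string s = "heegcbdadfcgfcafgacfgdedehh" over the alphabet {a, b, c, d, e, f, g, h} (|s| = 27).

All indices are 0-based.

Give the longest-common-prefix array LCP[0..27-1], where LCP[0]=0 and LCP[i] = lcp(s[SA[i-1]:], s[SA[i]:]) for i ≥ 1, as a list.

[0, 1, 1, 0, 0, 1, 1, 1, 0, 1, 2, 1, 0, 1, 1, 1, 0, 2, 1, 2, 0, 1, 1, 1, 0, 1, 1]

rank | idx | suffix
   0 |  17 | acfgdedehh
   1 |   7 | adfcgfcafgacfgdedehh
   2 |  14 | afgacfgdedehh
   3 |   5 | bdadfcgfcafgacfgdedehh
   4 |  13 | cafgacfgdedehh
   5 |   4 | cbdadfcgfcafgacfgdedehh
   6 |  18 | cfgdedehh
   7 |  10 | cgfcafgacfgdedehh
   8 |   6 | dadfcgfcafgacfgdedehh
   9 |  21 | dedehh
  10 |  23 | dehh
  11 |   8 | dfcgfcafgacfgdedehh
  12 |  22 | edehh
  13 |   1 | eegcbdadfcgfcafgacfgdedehh
  14 |   2 | egcbdadfcgfcafgacfgdedehh
  15 |  24 | ehh
  16 |  12 | fcafgacfgdedehh
  17 |   9 | fcgfcafgacfgdedehh
  18 |  15 | fgacfgdedehh
  19 |  19 | fgdedehh
  20 |  16 | gacfgdedehh
  21 |   3 | gcbdadfcgfcafgacfgdedehh
  22 |  20 | gdedehh
  23 |  11 | gfcafgacfgdedehh
  24 |  26 | h
  25 |   0 | heegcbdadfcgfcafgacfgdedehh
  26 |  25 | hh

SA = [17, 7, 14, 5, 13, 4, 18, 10, 6, 21, 23, 8, 22, 1, 2, 24, 12, 9, 15, 19, 16, 3, 20, 11, 26, 0, 25]
rank  pair      lcp
   1  s[17:],s[7:]  1  'a'
   2  s[7:],s[14:]  1  'a'
   3  s[14:],s[5:]  0  ''
   4  s[5:],s[13:]  0  ''
   5  s[13:],s[4:]  1  'c'
   6  s[4:],s[18:]  1  'c'
   7  s[18:],s[10:]  1  'c'
   8  s[10:],s[6:]  0  ''
   9  s[6:],s[21:]  1  'd'
  10  s[21:],s[23:]  2  'de'
  11  s[23:],s[8:]  1  'd'
  12  s[8:],s[22:]  0  ''
  13  s[22:],s[1:]  1  'e'
  14  s[1:],s[2:]  1  'e'
  15  s[2:],s[24:]  1  'e'
  16  s[24:],s[12:]  0  ''
  17  s[12:],s[9:]  2  'fc'
  18  s[9:],s[15:]  1  'f'
  19  s[15:],s[19:]  2  'fg'
  20  s[19:],s[16:]  0  ''
  21  s[16:],s[3:]  1  'g'
  22  s[3:],s[20:]  1  'g'
  23  s[20:],s[11:]  1  'g'
  24  s[11:],s[26:]  0  ''
  25  s[26:],s[0:]  1  'h'
  26  s[0:],s[25:]  1  'h'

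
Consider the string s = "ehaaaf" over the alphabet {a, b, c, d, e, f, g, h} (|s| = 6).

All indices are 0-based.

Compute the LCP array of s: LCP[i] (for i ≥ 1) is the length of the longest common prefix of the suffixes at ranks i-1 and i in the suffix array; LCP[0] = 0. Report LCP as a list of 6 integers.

[0, 2, 1, 0, 0, 0]

rank | idx | suffix
   0 |   2 | aaaf
   1 |   3 | aaf
   2 |   4 | af
   3 |   0 | ehaaaf
   4 |   5 | f
   5 |   1 | haaaf

SA = [2, 3, 4, 0, 5, 1]
i: (SA[i-1],SA[i]) lcp shared
  1: (2,3) 2 'aa'
  2: (3,4) 1 'a'
  3: (4,0) 0 ''
  4: (0,5) 0 ''
  5: (5,1) 0 ''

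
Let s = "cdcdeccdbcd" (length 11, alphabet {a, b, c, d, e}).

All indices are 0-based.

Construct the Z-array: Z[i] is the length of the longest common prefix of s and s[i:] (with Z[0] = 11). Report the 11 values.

[11, 0, 2, 0, 0, 1, 2, 0, 0, 2, 0]

Z[0]=11
i=1: fresh scan; Z[1]=0
i=2: fresh scan; Z[2]=2 extend→box=[2,4)
i=3: min(r-i=1, Z[1]=0)=0; Z[3]=0
i=4: fresh scan; Z[4]=0
i=5: fresh scan; Z[5]=1 extend→box=[5,6)
i=6: fresh scan; Z[6]=2 extend→box=[6,8)
i=7: min(r-i=1, Z[1]=0)=0; Z[7]=0
i=8: fresh scan; Z[8]=0
i=9: fresh scan; Z[9]=2 extend→box=[9,11)
i=10: min(r-i=1, Z[1]=0)=0; Z[10]=0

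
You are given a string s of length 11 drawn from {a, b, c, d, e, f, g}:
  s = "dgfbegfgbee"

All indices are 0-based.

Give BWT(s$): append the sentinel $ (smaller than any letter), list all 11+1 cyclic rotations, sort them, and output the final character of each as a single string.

egf$ebbggfde

rank  rotation      last
    0  $dgfbegfgbee  e
    1  bee$dgfbegfg  g
    2  begfgbee$dgf  f
    3  dgfbegfgbee$  $
    4  e$dgfbegfgbe  e
    5  ee$dgfbegfgb  b
    6  egfgbee$dgfb  b
    7  fbegfgbee$dg  g
    8  fgbee$dgfbeg  g
    9  gbee$dgfbegf  f
   10  gfbegfgbee$d  d
   11  gfgbee$dgfbe  e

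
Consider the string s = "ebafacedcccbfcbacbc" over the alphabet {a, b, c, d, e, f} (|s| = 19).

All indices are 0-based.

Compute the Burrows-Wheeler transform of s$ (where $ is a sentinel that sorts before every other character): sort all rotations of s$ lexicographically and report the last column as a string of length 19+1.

cbfbceccbfaccdae$cab

rank  rotation              last
    0  $ebafacedcccbfcbacbc  c
    1  acbc$ebafacedcccbfcb  b
    2  acedcccbfcbacbc$ebaf  f
    3  afacedcccbfcbacbc$eb  b
    4  bacbc$ebafacedcccbfc  c
    5  bafacedcccbfcbacbc$e  e
    6  bc$ebafacedcccbfcbac  c
    7  bfcbacbc$ebafacedccc  c
    8  c$ebafacedcccbfcbacb  b
    9  cbacbc$ebafacedcccbf  f
   10  cbc$ebafacedcccbfcba  a
   11  cbfcbacbc$ebafacedcc  c
   12  ccbfcbacbc$ebafacedc  c
   13  cccbfcbacbc$ebafaced  d
   14  cedcccbfcbacbc$ebafa  a
   15  dcccbfcbacbc$ebaface  e
   16  ebafacedcccbfcbacbc$  $
   17  edcccbfcbacbc$ebafac  c
   18  facedcccbfcbacbc$eba  a
   19  fcbacbc$ebafacedcccb  b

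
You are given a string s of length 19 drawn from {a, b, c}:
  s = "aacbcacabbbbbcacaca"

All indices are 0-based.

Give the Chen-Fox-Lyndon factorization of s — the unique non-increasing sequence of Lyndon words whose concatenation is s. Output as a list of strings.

emit factor 1: 'aacbcacabbbbbcacac' (i=0, period=18)
emit factor 2: 'a' (i=18, period=1)

["aacbcacabbbbbcacac", "a"]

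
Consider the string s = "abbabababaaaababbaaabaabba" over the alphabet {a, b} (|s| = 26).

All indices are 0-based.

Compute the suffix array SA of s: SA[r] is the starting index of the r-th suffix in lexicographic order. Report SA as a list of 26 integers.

rank | idx | suffix
   0 |  25 | a
   1 |   9 | aaaababbaaabaabba
   2 |  17 | aaabaabba
   3 |  10 | aaababbaaabaabba
   4 |  18 | aabaabba
   5 |  11 | aababbaaabaabba
   6 |  21 | aabba
   7 |   7 | abaaaababbaaabaabba
   8 |  19 | abaabba
   9 |   5 | ababaaaababbaaabaabba
  10 |   3 | abababaaaababbaaabaabba
  11 |  12 | ababbaaabaabba
  12 |  22 | abba
  13 |  14 | abbaaabaabba
  14 |   0 | abbabababaaaababbaaabaabba
  15 |  24 | ba
  16 |   8 | baaaababbaaabaabba
  17 |  16 | baaabaabba
  18 |  20 | baabba
  19 |   6 | babaaaababbaaabaabba
  20 |   4 | bababaaaababbaaabaabba
  21 |   2 | babababaaaababbaaabaabba
  22 |  13 | babbaaabaabba
  23 |  23 | bba
  24 |  15 | bbaaabaabba
  25 |   1 | bbabababaaaababbaaabaabba

[25, 9, 17, 10, 18, 11, 21, 7, 19, 5, 3, 12, 22, 14, 0, 24, 8, 16, 20, 6, 4, 2, 13, 23, 15, 1]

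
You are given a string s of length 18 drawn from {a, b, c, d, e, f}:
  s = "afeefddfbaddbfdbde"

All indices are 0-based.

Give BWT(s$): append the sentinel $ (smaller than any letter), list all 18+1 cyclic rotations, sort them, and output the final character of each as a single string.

eb$fddfdafbddfedbea

rank  rotation             last
    0  $afeefddfbaddbfdbde  e
    1  addbfdbde$afeefddfb  b
    2  afeefddfbaddbfdbde$  $
    3  baddbfdbde$afeefddf  f
    4  bde$afeefddfbaddbfd  d
    5  bfdbde$afeefddfbadd  d
    6  dbde$afeefddfbaddbf  f
    7  dbfdbde$afeefddfbad  d
    8  ddbfdbde$afeefddfba  a
    9  ddfbaddbfdbde$afeef  f
   10  de$afeefddfbaddbfdb  b
   11  dfbaddbfdbde$afeefd  d
   12  e$afeefddfbaddbfdbd  d
   13  eefddfbaddbfdbde$af  f
   14  efddfbaddbfdbde$afe  e
   15  fbaddbfdbde$afeefdd  d
   16  fdbde$afeefddfbaddb  b
   17  fddfbaddbfdbde$afee  e
   18  feefddfbaddbfdbde$a  a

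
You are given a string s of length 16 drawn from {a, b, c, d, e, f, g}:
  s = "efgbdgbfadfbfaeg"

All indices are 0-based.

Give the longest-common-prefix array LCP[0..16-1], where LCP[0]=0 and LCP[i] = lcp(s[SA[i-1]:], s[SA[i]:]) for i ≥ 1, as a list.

rank | idx | suffix
   0 |   8 | adfbfaeg
   1 |  13 | aeg
   2 |   3 | bdgbfadfbfaeg
   3 |   6 | bfadfbfaeg
   4 |  11 | bfaeg
   5 |   9 | dfbfaeg
   6 |   4 | dgbfadfbfaeg
   7 |   0 | efgbdgbfadfbfaeg
   8 |  14 | eg
   9 |   7 | fadfbfaeg
  10 |  12 | faeg
  11 |  10 | fbfaeg
  12 |   1 | fgbdgbfadfbfaeg
  13 |  15 | g
  14 |   2 | gbdgbfadfbfaeg
  15 |   5 | gbfadfbfaeg

SA = [8, 13, 3, 6, 11, 9, 4, 0, 14, 7, 12, 10, 1, 15, 2, 5]
rank  pair      lcp
   1  s[8:],s[13:]  1  'a'
   2  s[13:],s[3:]  0  ''
   3  s[3:],s[6:]  1  'b'
   4  s[6:],s[11:]  3  'bfa'
   5  s[11:],s[9:]  0  ''
   6  s[9:],s[4:]  1  'd'
   7  s[4:],s[0:]  0  ''
   8  s[0:],s[14:]  1  'e'
   9  s[14:],s[7:]  0  ''
  10  s[7:],s[12:]  2  'fa'
  11  s[12:],s[10:]  1  'f'
  12  s[10:],s[1:]  1  'f'
  13  s[1:],s[15:]  0  ''
  14  s[15:],s[2:]  1  'g'
  15  s[2:],s[5:]  2  'gb'

[0, 1, 0, 1, 3, 0, 1, 0, 1, 0, 2, 1, 1, 0, 1, 2]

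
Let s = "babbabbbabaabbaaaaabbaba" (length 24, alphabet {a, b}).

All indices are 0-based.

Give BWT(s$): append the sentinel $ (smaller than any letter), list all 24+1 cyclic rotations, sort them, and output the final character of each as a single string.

abbaababbaabbababb$baabaa

rank  rotation                   last
    0  $babbabbbabaabbaaaaabbaba  a
    1  a$babbabbbabaabbaaaaabbab  b
    2  aaaaabbaba$babbabbbabaabb  b
    3  aaaabbaba$babbabbbabaabba  a
    4  aaabbaba$babbabbbabaabbaa  a
    5  aabbaaaaabbaba$babbabbbab  b
    6  aabbaba$babbabbbabaabbaaa  a
    7  aba$babbabbbabaabbaaaaabb  b
    8  abaabbaaaaabbaba$babbabbb  b
    9  abbaaaaabbaba$babbabbbaba  a
   10  abbaba$babbabbbabaabbaaaa  a
   11  abbabbbabaabbaaaaabbaba$b  b
   12  abbbabaabbaaaaabbaba$babb  b
   13  ba$babbabbbabaabbaaaaabba  a
   14  baaaaabbaba$babbabbbabaab  b
   15  baabbaaaaabbaba$babbabbba  a
   16  baba$babbabbbabaabbaaaaab  b
   17  babaabbaaaaabbaba$babbabb  b
   18  babbabbbabaabbaaaaabbaba$  $
   19  babbbabaabbaaaaabbaba$bab  b
   20  bbaaaaabbaba$babbabbbabaa  a
   21  bbaba$babbabbbabaabbaaaaa  a
   22  bbabaabbaaaaabbaba$babbab  b
   23  bbabbbabaabbaaaaabbaba$ba  a
   24  bbbabaabbaaaaabbaba$babba  a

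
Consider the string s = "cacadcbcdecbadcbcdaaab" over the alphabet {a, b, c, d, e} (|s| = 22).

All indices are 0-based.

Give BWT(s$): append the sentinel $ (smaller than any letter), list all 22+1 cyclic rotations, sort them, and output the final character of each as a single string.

rank  rotation                 last
    0  $cacadcbcdecbadcbcdaaab  b
    1  aaab$cacadcbcdecbadcbcd  d
    2  aab$cacadcbcdecbadcbcda  a
    3  ab$cacadcbcdecbadcbcdaa  a
    4  acadcbcdecbadcbcdaaab$c  c
    5  adcbcdaaab$cacadcbcdecb  b
    6  adcbcdecbadcbcdaaab$cac  c
    7  b$cacadcbcdecbadcbcdaaa  a
    8  badcbcdaaab$cacadcbcdec  c
    9  bcdaaab$cacadcbcdecbadc  c
   10  bcdecbadcbcdaaab$cacadc  c
   11  cacadcbcdecbadcbcdaaab$  $
   12  cadcbcdecbadcbcdaaab$ca  a
   13  cbadcbcdaaab$cacadcbcde  e
   14  cbcdaaab$cacadcbcdecbad  d
   15  cbcdecbadcbcdaaab$cacad  d
   16  cdaaab$cacadcbcdecbadcb  b
   17  cdecbadcbcdaaab$cacadcb  b
   18  daaab$cacadcbcdecbadcbc  c
   19  dcbcdaaab$cacadcbcdecba  a
   20  dcbcdecbadcbcdaaab$caca  a
   21  decbadcbcdaaab$cacadcbc  c
   22  ecbadcbcdaaab$cacadcbcd  d

bdaacbcaccc$aeddbbcaacd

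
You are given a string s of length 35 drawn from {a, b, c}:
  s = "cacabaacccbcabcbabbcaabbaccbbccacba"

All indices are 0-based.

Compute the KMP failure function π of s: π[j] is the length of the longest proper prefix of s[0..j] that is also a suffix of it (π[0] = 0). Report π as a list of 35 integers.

[0, 0, 1, 2, 0, 0, 0, 1, 1, 1, 0, 1, 2, 0, 1, 0, 0, 0, 0, 1, 2, 0, 0, 0, 0, 1, 1, 0, 0, 1, 1, 2, 3, 0, 0]

π[0] = 0
j=1 s[j]='a': π[1]=0 (border '')
j=2 s[j]='c': π[2]=1 (border 'c')
j=3 s[j]='a': π[3]=2 (border 'ca')
j=4 s[j]='b': k: 2→0; π[4]=0 (border '')
j=5 s[j]='a': π[5]=0 (border '')
j=6 s[j]='a': π[6]=0 (border '')
j=7 s[j]='c': π[7]=1 (border 'c')
j=8 s[j]='c': k: 1→0; π[8]=1 (border 'c')
j=9 s[j]='c': k: 1→0; π[9]=1 (border 'c')
j=10 s[j]='b': k: 1→0; π[10]=0 (border '')
j=11 s[j]='c': π[11]=1 (border 'c')
j=12 s[j]='a': π[12]=2 (border 'ca')
j=13 s[j]='b': k: 2→0; π[13]=0 (border '')
j=14 s[j]='c': π[14]=1 (border 'c')
j=15 s[j]='b': k: 1→0; π[15]=0 (border '')
j=16 s[j]='a': π[16]=0 (border '')
j=17 s[j]='b': π[17]=0 (border '')
j=18 s[j]='b': π[18]=0 (border '')
j=19 s[j]='c': π[19]=1 (border 'c')
j=20 s[j]='a': π[20]=2 (border 'ca')
j=21 s[j]='a': k: 2→0; π[21]=0 (border '')
j=22 s[j]='b': π[22]=0 (border '')
j=23 s[j]='b': π[23]=0 (border '')
j=24 s[j]='a': π[24]=0 (border '')
j=25 s[j]='c': π[25]=1 (border 'c')
j=26 s[j]='c': k: 1→0; π[26]=1 (border 'c')
j=27 s[j]='b': k: 1→0; π[27]=0 (border '')
j=28 s[j]='b': π[28]=0 (border '')
j=29 s[j]='c': π[29]=1 (border 'c')
j=30 s[j]='c': k: 1→0; π[30]=1 (border 'c')
j=31 s[j]='a': π[31]=2 (border 'ca')
j=32 s[j]='c': π[32]=3 (border 'cac')
j=33 s[j]='b': k: 3→1→0; π[33]=0 (border '')
j=34 s[j]='a': π[34]=0 (border '')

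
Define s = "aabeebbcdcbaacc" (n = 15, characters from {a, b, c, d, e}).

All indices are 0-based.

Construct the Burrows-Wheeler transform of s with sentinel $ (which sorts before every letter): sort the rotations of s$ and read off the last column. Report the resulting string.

c$baacebacdabceb

rank  rotation          last
    0  $aabeebbcdcbaacc  c
    1  aabeebbcdcbaacc$  $
    2  aacc$aabeebbcdcb  b
    3  abeebbcdcbaacc$a  a
    4  acc$aabeebbcdcba  a
    5  baacc$aabeebbcdc  c
    6  bbcdcbaacc$aabee  e
    7  bcdcbaacc$aabeeb  b
    8  beebbcdcbaacc$aa  a
    9  c$aabeebbcdcbaac  c
   10  cbaacc$aabeebbcd  d
   11  cc$aabeebbcdcbaa  a
   12  cdcbaacc$aabeebb  b
   13  dcbaacc$aabeebbc  c
   14  ebbcdcbaacc$aabe  e
   15  eebbcdcbaacc$aab  b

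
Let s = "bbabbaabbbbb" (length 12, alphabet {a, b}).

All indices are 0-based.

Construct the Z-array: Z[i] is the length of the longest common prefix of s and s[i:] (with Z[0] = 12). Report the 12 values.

Z[0]=12
i=1: outside box; Z[1]=1 extend→box=[1,2)
i=2: outside box; Z[2]=0
i=3: outside box; Z[3]=3 extend→box=[3,6)
i=4: min(r-i=2, Z[1]=1)=1; Z[4]=1
i=5: min(r-i=1, Z[2]=0)=0; Z[5]=0
i=6: outside box; Z[6]=0
i=7: outside box; Z[7]=2 extend→box=[7,9)
i=8: min(r-i=1, Z[1]=1)=1; Z[8]=2 extend→box=[8,10)
i=9: min(r-i=1, Z[1]=1)=1; Z[9]=2 extend→box=[9,11)
i=10: min(r-i=1, Z[1]=1)=1; Z[10]=2 extend→box=[10,12)
i=11: min(r-i=1, Z[1]=1)=1; Z[11]=1

[12, 1, 0, 3, 1, 0, 0, 2, 2, 2, 2, 1]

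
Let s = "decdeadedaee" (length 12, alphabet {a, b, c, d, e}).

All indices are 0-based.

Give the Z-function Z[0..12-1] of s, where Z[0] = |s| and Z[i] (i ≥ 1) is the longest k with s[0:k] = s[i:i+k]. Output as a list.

Z[0]=12
i=1: outside box; Z[1]=0
i=2: outside box; Z[2]=0
i=3: outside box; Z[3]=2 grow→box=[3,5)
i=4: min(r-i=1, Z[1]=0)=0; Z[4]=0
i=5: outside box; Z[5]=0
i=6: outside box; Z[6]=2 grow→box=[6,8)
i=7: min(r-i=1, Z[1]=0)=0; Z[7]=0
i=8: outside box; Z[8]=1 grow→box=[8,9)
i=9: outside box; Z[9]=0
i=10: outside box; Z[10]=0
i=11: outside box; Z[11]=0

[12, 0, 0, 2, 0, 0, 2, 0, 1, 0, 0, 0]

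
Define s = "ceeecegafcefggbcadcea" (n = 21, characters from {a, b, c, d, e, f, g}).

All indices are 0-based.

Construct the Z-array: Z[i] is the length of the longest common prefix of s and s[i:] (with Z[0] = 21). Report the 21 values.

[21, 0, 0, 0, 2, 0, 0, 0, 0, 2, 0, 0, 0, 0, 0, 1, 0, 0, 2, 0, 0]

Z[0]=21
i=1: i≥r, start 0; Z[1]=0
i=2: i≥r, start 0; Z[2]=0
i=3: i≥r, start 0; Z[3]=0
i=4: i≥r, start 0; Z[4]=2 grow→box=[4,6)
i=5: min(r-i=1, Z[1]=0)=0; Z[5]=0
i=6: i≥r, start 0; Z[6]=0
i=7: i≥r, start 0; Z[7]=0
i=8: i≥r, start 0; Z[8]=0
i=9: i≥r, start 0; Z[9]=2 grow→box=[9,11)
i=10: min(r-i=1, Z[1]=0)=0; Z[10]=0
i=11: i≥r, start 0; Z[11]=0
i=12: i≥r, start 0; Z[12]=0
i=13: i≥r, start 0; Z[13]=0
i=14: i≥r, start 0; Z[14]=0
i=15: i≥r, start 0; Z[15]=1 grow→box=[15,16)
i=16: i≥r, start 0; Z[16]=0
i=17: i≥r, start 0; Z[17]=0
i=18: i≥r, start 0; Z[18]=2 grow→box=[18,20)
i=19: min(r-i=1, Z[1]=0)=0; Z[19]=0
i=20: i≥r, start 0; Z[20]=0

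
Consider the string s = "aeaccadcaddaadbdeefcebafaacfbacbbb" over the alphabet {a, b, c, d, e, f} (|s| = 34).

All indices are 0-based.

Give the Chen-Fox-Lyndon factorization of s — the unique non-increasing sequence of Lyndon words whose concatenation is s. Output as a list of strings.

["ae", "accadcadd", "aadbdeefcebaf", "aacfbacbbb"]

emit factor 1: 'ae' (i=0, period=2)
emit factor 2: 'accadcadd' (i=2, period=9)
emit factor 3: 'aadbdeefcebaf' (i=11, period=13)
emit factor 4: 'aacfbacbbb' (i=24, period=10)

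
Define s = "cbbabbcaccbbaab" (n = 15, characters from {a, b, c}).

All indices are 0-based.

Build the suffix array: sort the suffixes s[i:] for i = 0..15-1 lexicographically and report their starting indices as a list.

[12, 13, 3, 7, 14, 11, 2, 10, 1, 4, 5, 6, 9, 0, 8]

rank→(start, suffix):
  0 → (12, 'aab')
  1 → (13, 'ab')
  2 → (3, 'abbcaccbbaab')
  3 → (7, 'accbbaab')
  4 → (14, 'b')
  5 → (11, 'baab')
  6 → (2, 'babbcaccbbaab')
  7 → (10, 'bbaab')
  8 → (1, 'bbabbcaccbbaab')
  9 → (4, 'bbcaccbbaab')
  10 → (5, 'bcaccbbaab')
  11 → (6, 'caccbbaab')
  12 → (9, 'cbbaab')
  13 → (0, 'cbbabbcaccbbaab')
  14 → (8, 'ccbbaab')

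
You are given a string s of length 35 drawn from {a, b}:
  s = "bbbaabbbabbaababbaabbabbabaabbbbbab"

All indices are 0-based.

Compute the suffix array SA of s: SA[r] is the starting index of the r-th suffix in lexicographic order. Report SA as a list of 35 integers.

[11, 17, 3, 26, 33, 24, 12, 8, 14, 21, 18, 4, 27, 34, 10, 16, 2, 25, 32, 23, 7, 13, 20, 9, 15, 1, 31, 22, 6, 19, 0, 30, 5, 29, 28]

rank | idx | suffix
   0 |  11 | aababbaabbabbabaabbbbbab
   1 |  17 | aabbabbabaabbbbbab
   2 |   3 | aabbbabbaababbaabbabbabaabbbbbab
   3 |  26 | aabbbbbab
   4 |  33 | ab
   5 |  24 | abaabbbbbab
   6 |  12 | ababbaabbabbabaabbbbbab
   7 |   8 | abbaababbaabbabbabaabbbbbab
   8 |  14 | abbaabbabbabaabbbbbab
   9 |  21 | abbabaabbbbbab
  10 |  18 | abbabbabaabbbbbab
  11 |   4 | abbbabbaababbaabbabbabaabbbbbab
  12 |  27 | abbbbbab
  13 |  34 | b
  14 |  10 | baababbaabbabbabaabbbbbab
  15 |  16 | baabbabbabaabbbbbab
  16 |   2 | baabbbabbaababbaabbabbabaabbbbbab
  17 |  25 | baabbbbbab
  18 |  32 | bab
  19 |  23 | babaabbbbbab
  20 |   7 | babbaababbaabbabbabaabbbbbab
  21 |  13 | babbaabbabbabaabbbbbab
  22 |  20 | babbabaabbbbbab
  23 |   9 | bbaababbaabbabbabaabbbbbab
  24 |  15 | bbaabbabbabaabbbbbab
  25 |   1 | bbaabbbabbaababbaabbabbabaabbbbbab
  26 |  31 | bbab
  27 |  22 | bbabaabbbbbab
  28 |   6 | bbabbaababbaabbabbabaabbbbbab
  29 |  19 | bbabbabaabbbbbab
  30 |   0 | bbbaabbbabbaababbaabbabbabaabbbbbab
  31 |  30 | bbbab
  32 |   5 | bbbabbaababbaabbabbabaabbbbbab
  33 |  29 | bbbbab
  34 |  28 | bbbbbab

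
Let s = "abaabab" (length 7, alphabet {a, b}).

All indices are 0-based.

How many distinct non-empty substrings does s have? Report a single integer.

rank | idx | suffix
   0 |   2 | aabab
   1 |   5 | ab
   2 |   0 | abaabab
   3 |   3 | abab
   4 |   6 | b
   5 |   1 | baabab
   6 |   4 | bab

SA = [2, 5, 0, 3, 6, 1, 4]
rank  pair      lcp
   1  s[2:],s[5:]  1  'a'
   2  s[5:],s[0:]  2  'ab'
   3  s[0:],s[3:]  3  'aba'
   4  s[3:],s[6:]  0  ''
   5  s[6:],s[1:]  1  'b'
   6  s[1:],s[4:]  2  'ba'

n(n+1)/2 = 7·8/2 = 28
Σ LCP = 0 + 1 + 2 + 3 + 0 + 1 + 2 = 9
distinct = 28 − 9 = 19

19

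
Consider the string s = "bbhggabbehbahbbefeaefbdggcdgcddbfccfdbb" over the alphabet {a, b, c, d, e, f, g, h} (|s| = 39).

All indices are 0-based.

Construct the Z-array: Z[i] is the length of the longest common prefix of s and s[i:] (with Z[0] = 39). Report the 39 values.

Z[0]=39
i=1: outside box; Z[1]=1 extend→box=[1,2)
i=2: outside box; Z[2]=0
i=3: outside box; Z[3]=0
i=4: outside box; Z[4]=0
i=5: outside box; Z[5]=0
i=6: outside box; Z[6]=2 extend→box=[6,8)
i=7: min(r-i=1, Z[1]=1)=1; Z[7]=1
i=8: outside box; Z[8]=0
i=9: outside box; Z[9]=0
i=10: outside box; Z[10]=1 extend→box=[10,11)
i=11: outside box; Z[11]=0
i=12: outside box; Z[12]=0
i=13: outside box; Z[13]=2 extend→box=[13,15)
i=14: min(r-i=1, Z[1]=1)=1; Z[14]=1
i=15: outside box; Z[15]=0
i=16: outside box; Z[16]=0
i=17: outside box; Z[17]=0
i=18: outside box; Z[18]=0
i=19: outside box; Z[19]=0
i=20: outside box; Z[20]=0
i=21: outside box; Z[21]=1 extend→box=[21,22)
i=22: outside box; Z[22]=0
i=23: outside box; Z[23]=0
i=24: outside box; Z[24]=0
i=25: outside box; Z[25]=0
i=26: outside box; Z[26]=0
i=27: outside box; Z[27]=0
i=28: outside box; Z[28]=0
i=29: outside box; Z[29]=0
i=30: outside box; Z[30]=0
i=31: outside box; Z[31]=1 extend→box=[31,32)
i=32: outside box; Z[32]=0
i=33: outside box; Z[33]=0
i=34: outside box; Z[34]=0
i=35: outside box; Z[35]=0
i=36: outside box; Z[36]=0
i=37: outside box; Z[37]=2 extend→box=[37,39)
i=38: min(r-i=1, Z[1]=1)=1; Z[38]=1

[39, 1, 0, 0, 0, 0, 2, 1, 0, 0, 1, 0, 0, 2, 1, 0, 0, 0, 0, 0, 0, 1, 0, 0, 0, 0, 0, 0, 0, 0, 0, 1, 0, 0, 0, 0, 0, 2, 1]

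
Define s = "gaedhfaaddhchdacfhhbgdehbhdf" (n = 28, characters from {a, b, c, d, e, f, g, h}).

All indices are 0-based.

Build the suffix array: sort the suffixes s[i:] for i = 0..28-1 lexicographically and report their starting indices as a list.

rank | idx | suffix
   0 |   6 | aaddhchdacfhhbgdehbhdf
   1 |  14 | acfhhbgdehbhdf
   2 |   7 | addhchdacfhhbgdehbhdf
   3 |   1 | aedhfaaddhchdacfhhbgdehbhdf
   4 |  19 | bgdehbhdf
   5 |  24 | bhdf
   6 |  15 | cfhhbgdehbhdf
   7 |  11 | chdacfhhbgdehbhdf
   8 |  13 | dacfhhbgdehbhdf
   9 |   8 | ddhchdacfhhbgdehbhdf
  10 |  21 | dehbhdf
  11 |  26 | df
  12 |   9 | dhchdacfhhbgdehbhdf
  13 |   3 | dhfaaddhchdacfhhbgdehbhdf
  14 |   2 | edhfaaddhchdacfhhbgdehbhdf
  15 |  22 | ehbhdf
  16 |  27 | f
  17 |   5 | faaddhchdacfhhbgdehbhdf
  18 |  16 | fhhbgdehbhdf
  19 |   0 | gaedhfaaddhchdacfhhbgdehbhdf
  20 |  20 | gdehbhdf
  21 |  18 | hbgdehbhdf
  22 |  23 | hbhdf
  23 |  10 | hchdacfhhbgdehbhdf
  24 |  12 | hdacfhhbgdehbhdf
  25 |  25 | hdf
  26 |   4 | hfaaddhchdacfhhbgdehbhdf
  27 |  17 | hhbgdehbhdf

[6, 14, 7, 1, 19, 24, 15, 11, 13, 8, 21, 26, 9, 3, 2, 22, 27, 5, 16, 0, 20, 18, 23, 10, 12, 25, 4, 17]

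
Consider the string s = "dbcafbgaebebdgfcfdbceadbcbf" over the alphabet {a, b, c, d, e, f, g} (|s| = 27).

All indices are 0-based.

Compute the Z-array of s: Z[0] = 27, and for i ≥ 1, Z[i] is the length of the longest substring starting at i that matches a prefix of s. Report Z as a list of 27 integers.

[27, 0, 0, 0, 0, 0, 0, 0, 0, 0, 0, 0, 1, 0, 0, 0, 0, 3, 0, 0, 0, 0, 3, 0, 0, 0, 0]

Z[0]=27
i=1: i≥r, start 0; Z[1]=0
i=2: i≥r, start 0; Z[2]=0
i=3: i≥r, start 0; Z[3]=0
i=4: i≥r, start 0; Z[4]=0
i=5: i≥r, start 0; Z[5]=0
i=6: i≥r, start 0; Z[6]=0
i=7: i≥r, start 0; Z[7]=0
i=8: i≥r, start 0; Z[8]=0
i=9: i≥r, start 0; Z[9]=0
i=10: i≥r, start 0; Z[10]=0
i=11: i≥r, start 0; Z[11]=0
i=12: i≥r, start 0; Z[12]=1 extend→box=[12,13)
i=13: i≥r, start 0; Z[13]=0
i=14: i≥r, start 0; Z[14]=0
i=15: i≥r, start 0; Z[15]=0
i=16: i≥r, start 0; Z[16]=0
i=17: i≥r, start 0; Z[17]=3 extend→box=[17,20)
i=18: min(r-i=2, Z[1]=0)=0; Z[18]=0
i=19: min(r-i=1, Z[2]=0)=0; Z[19]=0
i=20: i≥r, start 0; Z[20]=0
i=21: i≥r, start 0; Z[21]=0
i=22: i≥r, start 0; Z[22]=3 extend→box=[22,25)
i=23: min(r-i=2, Z[1]=0)=0; Z[23]=0
i=24: min(r-i=1, Z[2]=0)=0; Z[24]=0
i=25: i≥r, start 0; Z[25]=0
i=26: i≥r, start 0; Z[26]=0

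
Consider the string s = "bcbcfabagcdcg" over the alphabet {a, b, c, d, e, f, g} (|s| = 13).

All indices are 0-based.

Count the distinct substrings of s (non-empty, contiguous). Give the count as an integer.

sorted suffixes:
  #0 SA[0]=5  'abagcdcg'
  #1 SA[1]=7  'agcdcg'
  #2 SA[2]=6  'bagcdcg'
  #3 SA[3]=0  'bcbcfabagcdcg'
  #4 SA[4]=2  'bcfabagcdcg'
  #5 SA[5]=1  'cbcfabagcdcg'
  #6 SA[6]=9  'cdcg'
  #7 SA[7]=3  'cfabagcdcg'
  #8 SA[8]=11  'cg'
  #9 SA[9]=10  'dcg'
  #10 SA[10]=4  'fabagcdcg'
  #11 SA[11]=12  'g'
  #12 SA[12]=8  'gcdcg'

SA = [5, 7, 6, 0, 2, 1, 9, 3, 11, 10, 4, 12, 8]
[i] adj suffixes → lcp
  [1] 5/7 → 1 ('a')
  [2] 7/6 → 0 ('')
  [3] 6/0 → 1 ('b')
  [4] 0/2 → 2 ('bc')
  [5] 2/1 → 0 ('')
  [6] 1/9 → 1 ('c')
  [7] 9/3 → 1 ('c')
  [8] 3/11 → 1 ('c')
  [9] 11/10 → 0 ('')
  [10] 10/4 → 0 ('')
  [11] 4/12 → 0 ('')
  [12] 12/8 → 1 ('g')

n(n+1)/2 = 13·14/2 = 91
Σ LCP = 0 + 1 + 0 + 1 + 2 + 0 + 1 + 1 + 1 + 0 + 0 + 0 + 1 = 8
distinct = 91 − 8 = 83

83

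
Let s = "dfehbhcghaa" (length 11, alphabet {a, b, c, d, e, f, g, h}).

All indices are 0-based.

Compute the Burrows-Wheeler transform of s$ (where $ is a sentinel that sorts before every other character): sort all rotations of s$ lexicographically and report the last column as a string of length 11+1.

rank  rotation      last
    0  $dfehbhcghaa  a
    1  a$dfehbhcgha  a
    2  aa$dfehbhcgh  h
    3  bhcghaa$dfeh  h
    4  cghaa$dfehbh  h
    5  dfehbhcghaa$  $
    6  ehbhcghaa$df  f
    7  fehbhcghaa$d  d
    8  ghaa$dfehbhc  c
    9  haa$dfehbhcg  g
   10  hbhcghaa$dfe  e
   11  hcghaa$dfehb  b

aahhh$fdcgeb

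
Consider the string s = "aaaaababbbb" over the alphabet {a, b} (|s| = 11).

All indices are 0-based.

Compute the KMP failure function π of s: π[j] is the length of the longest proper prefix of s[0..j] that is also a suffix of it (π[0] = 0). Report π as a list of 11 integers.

π[0] = 0
j=1 s[j]='a': π[1]=1 (border 'a')
j=2 s[j]='a': π[2]=2 (border 'aa')
j=3 s[j]='a': π[3]=3 (border 'aaa')
j=4 s[j]='a': π[4]=4 (border 'aaaa')
j=5 s[j]='b': k: 4→3→2→1→0; π[5]=0 (border '')
j=6 s[j]='a': π[6]=1 (border 'a')
j=7 s[j]='b': k: 1→0; π[7]=0 (border '')
j=8 s[j]='b': π[8]=0 (border '')
j=9 s[j]='b': π[9]=0 (border '')
j=10 s[j]='b': π[10]=0 (border '')

[0, 1, 2, 3, 4, 0, 1, 0, 0, 0, 0]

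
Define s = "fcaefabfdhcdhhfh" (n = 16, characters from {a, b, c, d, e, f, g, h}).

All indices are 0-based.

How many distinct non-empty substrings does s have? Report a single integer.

rank→(start, suffix):
  0 → (5, 'abfdhcdhhfh')
  1 → (2, 'aefabfdhcdhhfh')
  2 → (6, 'bfdhcdhhfh')
  3 → (1, 'caefabfdhcdhhfh')
  4 → (10, 'cdhhfh')
  5 → (8, 'dhcdhhfh')
  6 → (11, 'dhhfh')
  7 → (3, 'efabfdhcdhhfh')
  8 → (4, 'fabfdhcdhhfh')
  9 → (0, 'fcaefabfdhcdhhfh')
  10 → (7, 'fdhcdhhfh')
  11 → (14, 'fh')
  12 → (15, 'h')
  13 → (9, 'hcdhhfh')
  14 → (13, 'hfh')
  15 → (12, 'hhfh')

SA = [5, 2, 6, 1, 10, 8, 11, 3, 4, 0, 7, 14, 15, 9, 13, 12]
[i] adj suffixes → lcp
  [1] 5/2 → 1 ('a')
  [2] 2/6 → 0 ('')
  [3] 6/1 → 0 ('')
  [4] 1/10 → 1 ('c')
  [5] 10/8 → 0 ('')
  [6] 8/11 → 2 ('dh')
  [7] 11/3 → 0 ('')
  [8] 3/4 → 0 ('')
  [9] 4/0 → 1 ('f')
  [10] 0/7 → 1 ('f')
  [11] 7/14 → 1 ('f')
  [12] 14/15 → 0 ('')
  [13] 15/9 → 1 ('h')
  [14] 9/13 → 1 ('h')
  [15] 13/12 → 1 ('h')

n(n+1)/2 = 16·17/2 = 136
Σ LCP = 0 + 1 + 0 + 0 + 1 + 0 + 2 + 0 + 0 + 1 + 1 + 1 + 0 + 1 + 1 + 1 = 10
distinct = 136 − 10 = 126

126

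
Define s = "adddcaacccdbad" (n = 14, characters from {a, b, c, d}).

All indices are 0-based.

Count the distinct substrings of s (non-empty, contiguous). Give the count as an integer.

92

sorted suffixes:
  #0 SA[0]=5  'aacccdbad'
  #1 SA[1]=6  'acccdbad'
  #2 SA[2]=12  'ad'
  #3 SA[3]=0  'adddcaacccdbad'
  #4 SA[4]=11  'bad'
  #5 SA[5]=4  'caacccdbad'
  #6 SA[6]=7  'cccdbad'
  #7 SA[7]=8  'ccdbad'
  #8 SA[8]=9  'cdbad'
  #9 SA[9]=13  'd'
  #10 SA[10]=10  'dbad'
  #11 SA[11]=3  'dcaacccdbad'
  #12 SA[12]=2  'ddcaacccdbad'
  #13 SA[13]=1  'dddcaacccdbad'

SA = [5, 6, 12, 0, 11, 4, 7, 8, 9, 13, 10, 3, 2, 1]
rank  pair      lcp
   1  s[5:],s[6:]  1  'a'
   2  s[6:],s[12:]  1  'a'
   3  s[12:],s[0:]  2  'ad'
   4  s[0:],s[11:]  0  ''
   5  s[11:],s[4:]  0  ''
   6  s[4:],s[7:]  1  'c'
   7  s[7:],s[8:]  2  'cc'
   8  s[8:],s[9:]  1  'c'
   9  s[9:],s[13:]  0  ''
  10  s[13:],s[10:]  1  'd'
  11  s[10:],s[3:]  1  'd'
  12  s[3:],s[2:]  1  'd'
  13  s[2:],s[1:]  2  'dd'

n(n+1)/2 = 14·15/2 = 105
Σ LCP = 0 + 1 + 1 + 2 + 0 + 0 + 1 + 2 + 1 + 0 + 1 + 1 + 1 + 2 = 13
distinct = 105 − 13 = 92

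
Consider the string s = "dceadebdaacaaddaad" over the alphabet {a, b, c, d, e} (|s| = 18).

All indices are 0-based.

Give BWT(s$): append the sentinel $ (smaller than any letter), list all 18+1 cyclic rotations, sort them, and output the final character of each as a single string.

dddcaaaeeadabd$aacd

rank  rotation             last
    0  $dceadebdaacaaddaad  d
    1  aacaaddaad$dceadebd  d
    2  aad$dceadebdaacaadd  d
    3  aaddaad$dceadebdaac  c
    4  acaaddaad$dceadebda  a
    5  ad$dceadebdaacaadda  a
    6  addaad$dceadebdaaca  a
    7  adebdaacaaddaad$dce  e
    8  bdaacaaddaad$dceade  e
    9  caaddaad$dceadebdaa  a
   10  ceadebdaacaaddaad$d  d
   11  d$dceadebdaacaaddaa  a
   12  daacaaddaad$dceadeb  b
   13  daad$dceadebdaacaad  d
   14  dceadebdaacaaddaad$  $
   15  ddaad$dceadebdaacaa  a
   16  debdaacaaddaad$dcea  a
   17  eadebdaacaaddaad$dc  c
   18  ebdaacaaddaad$dcead  d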